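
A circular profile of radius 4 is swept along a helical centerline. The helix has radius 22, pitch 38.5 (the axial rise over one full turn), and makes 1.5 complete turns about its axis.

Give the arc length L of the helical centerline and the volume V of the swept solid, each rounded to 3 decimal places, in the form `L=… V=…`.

L=215.237 V=10819.003

2πR = 2π·22 = 138.230077
per-turn = √(138.230077² + 38.5²) = √(19107.5541 + 1482.25) = √20589.8041 = 143.491478
L = 1.5 × 143.491478 = 215.237216
V = π·4² × L = 50.265482 × 215.237216 = 10819.002519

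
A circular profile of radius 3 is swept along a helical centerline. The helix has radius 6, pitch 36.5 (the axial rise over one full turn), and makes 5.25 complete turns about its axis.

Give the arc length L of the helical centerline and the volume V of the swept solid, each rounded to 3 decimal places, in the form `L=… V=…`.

2πR = 2π·6 = 37.699112
per-turn = √(37.699112² + 36.5²) = √(1421.2230 + 1332.25) = √2753.4730 = 52.473546
L = 5.25 × 52.473546 = 275.486117
V = π·3² × L = 28.274334 × 275.486117 = 7789.186443

L=275.486 V=7789.186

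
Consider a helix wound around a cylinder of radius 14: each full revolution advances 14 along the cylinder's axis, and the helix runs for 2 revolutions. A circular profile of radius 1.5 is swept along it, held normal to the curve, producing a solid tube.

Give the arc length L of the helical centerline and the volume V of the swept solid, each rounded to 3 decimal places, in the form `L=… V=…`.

L=178.143 V=1259.222

2πR = 2π·14 = 87.964594
per-turn = √(87.964594² + 14²) = √(7737.7699 + 196) = √7933.7699 = 89.071712
L = 2 × 89.071712 = 178.143424
V = π·1.5² × L = 7.068583 × 178.143424 = 1259.221660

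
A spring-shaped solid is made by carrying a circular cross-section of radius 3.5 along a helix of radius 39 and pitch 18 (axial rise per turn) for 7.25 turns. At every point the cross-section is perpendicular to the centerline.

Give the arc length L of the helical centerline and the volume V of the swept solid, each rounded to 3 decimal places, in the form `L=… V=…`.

L=1781.357 V=68554.659

2πR = 2π·39 = 245.044227
per-turn = √(245.044227² + 18²) = √(60046.6732 + 324) = √60370.6732 = 245.704443
L = 7.25 × 245.704443 = 1781.357210
V = π·3.5² × L = 38.484510 × 1781.357210 = 68554.659365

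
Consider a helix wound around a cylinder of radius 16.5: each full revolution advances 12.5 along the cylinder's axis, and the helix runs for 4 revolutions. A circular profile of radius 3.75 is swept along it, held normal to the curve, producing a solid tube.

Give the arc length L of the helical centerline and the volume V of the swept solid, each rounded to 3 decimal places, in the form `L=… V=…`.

L=417.694 V=18453.140

2πR = 2π·16.5 = 103.672558
per-turn = √(103.672558² + 12.5²) = √(10747.9992 + 156.25) = √10904.2492 = 104.423413
L = 4 × 104.423413 = 417.693652
V = π·3.75² × L = 44.178647 × 417.693652 = 18453.140285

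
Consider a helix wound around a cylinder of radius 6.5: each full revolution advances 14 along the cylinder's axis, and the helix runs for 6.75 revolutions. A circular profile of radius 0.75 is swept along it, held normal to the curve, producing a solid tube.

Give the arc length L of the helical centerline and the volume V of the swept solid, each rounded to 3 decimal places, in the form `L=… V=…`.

2πR = 2π·6.5 = 40.840704
per-turn = √(40.840704² + 14²) = √(1667.9631 + 196) = √1863.9631 = 43.173639
L = 6.75 × 43.173639 = 291.422066
V = π·0.75² × L = 1.767146 × 291.422066 = 514.985300

L=291.422 V=514.985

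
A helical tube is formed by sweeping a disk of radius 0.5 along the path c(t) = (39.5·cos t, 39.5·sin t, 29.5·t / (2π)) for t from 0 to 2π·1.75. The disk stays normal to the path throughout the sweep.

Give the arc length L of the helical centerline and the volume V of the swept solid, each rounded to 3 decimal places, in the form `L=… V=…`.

2πR = 2π·39.5 = 248.185820
per-turn = √(248.185820² + 29.5²) = √(61596.2011 + 870.25) = √62466.4511 = 249.932893
L = 1.75 × 249.932893 = 437.382563
V = π·0.5² × L = 0.785398 × 437.382563 = 343.519462

L=437.383 V=343.519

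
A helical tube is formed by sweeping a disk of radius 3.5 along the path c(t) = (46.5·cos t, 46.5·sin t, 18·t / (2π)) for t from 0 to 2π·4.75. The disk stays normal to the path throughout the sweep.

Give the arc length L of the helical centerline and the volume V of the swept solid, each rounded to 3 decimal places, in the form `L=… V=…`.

L=1390.430 V=53510.010

2πR = 2π·46.5 = 292.168117
per-turn = √(292.168117² + 18²) = √(85362.2085 + 324) = √85686.2085 = 292.722067
L = 4.75 × 292.722067 = 1390.429818
V = π·3.5² × L = 38.484510 × 1390.429818 = 53510.010240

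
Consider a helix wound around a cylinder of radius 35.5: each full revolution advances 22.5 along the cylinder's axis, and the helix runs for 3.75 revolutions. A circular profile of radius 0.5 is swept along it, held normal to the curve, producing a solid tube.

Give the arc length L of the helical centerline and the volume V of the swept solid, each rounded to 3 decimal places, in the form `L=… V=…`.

L=840.694 V=660.279

2πR = 2π·35.5 = 223.053078
per-turn = √(223.053078² + 22.5²) = √(49752.6758 + 506.25) = √50258.9258 = 224.185026
L = 3.75 × 224.185026 = 840.693847
V = π·0.5² × L = 0.785398 × 840.693847 = 660.279403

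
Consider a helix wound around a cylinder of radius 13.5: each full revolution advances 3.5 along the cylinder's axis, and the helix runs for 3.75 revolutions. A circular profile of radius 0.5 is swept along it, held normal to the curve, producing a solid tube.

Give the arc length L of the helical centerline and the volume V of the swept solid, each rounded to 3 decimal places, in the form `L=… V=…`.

2πR = 2π·13.5 = 84.823002
per-turn = √(84.823002² + 3.5²) = √(7194.9416 + 12.25) = √7207.1916 = 84.895180
L = 3.75 × 84.895180 = 318.356925
V = π·0.5² × L = 0.785398 × 318.356925 = 250.036945

L=318.357 V=250.037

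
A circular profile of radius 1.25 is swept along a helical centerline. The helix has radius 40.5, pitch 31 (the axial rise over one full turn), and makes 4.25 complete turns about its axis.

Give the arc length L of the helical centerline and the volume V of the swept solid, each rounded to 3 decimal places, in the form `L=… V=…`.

2πR = 2π·40.5 = 254.469005
per-turn = √(254.469005² + 31²) = √(64754.4745 + 961) = √65715.4745 = 256.350296
L = 4.25 × 256.350296 = 1089.488760
V = π·1.25² × L = 4.908739 × 1089.488760 = 5348.015444

L=1089.489 V=5348.015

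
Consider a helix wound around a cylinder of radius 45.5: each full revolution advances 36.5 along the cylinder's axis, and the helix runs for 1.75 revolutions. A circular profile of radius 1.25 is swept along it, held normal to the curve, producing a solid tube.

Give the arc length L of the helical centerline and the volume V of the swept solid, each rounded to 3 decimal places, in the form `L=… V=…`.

2πR = 2π·45.5 = 285.884931
per-turn = √(285.884931² + 36.5²) = √(81730.1940 + 1332.25) = √83062.4440 = 288.205559
L = 1.75 × 288.205559 = 504.359728
V = π·1.25² × L = 4.908739 × 504.359728 = 2475.770024

L=504.360 V=2475.770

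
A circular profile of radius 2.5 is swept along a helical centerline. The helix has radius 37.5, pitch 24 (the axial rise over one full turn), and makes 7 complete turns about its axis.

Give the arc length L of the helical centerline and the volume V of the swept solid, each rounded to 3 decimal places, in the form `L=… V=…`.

L=1657.870 V=32552.206

2πR = 2π·37.5 = 235.619449
per-turn = √(235.619449² + 24²) = √(55516.5248 + 576) = √56092.5248 = 236.838605
L = 7 × 236.838605 = 1657.870234
V = π·2.5² × L = 19.634954 × 1657.870234 = 32552.205925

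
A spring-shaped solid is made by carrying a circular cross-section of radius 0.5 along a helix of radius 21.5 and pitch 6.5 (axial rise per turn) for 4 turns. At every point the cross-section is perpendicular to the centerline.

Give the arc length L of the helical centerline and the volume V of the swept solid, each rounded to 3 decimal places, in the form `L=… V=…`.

2πR = 2π·21.5 = 135.088484
per-turn = √(135.088484² + 6.5²) = √(18248.8985 + 42.25) = √18291.1485 = 135.244773
L = 4 × 135.244773 = 540.979091
V = π·0.5² × L = 0.785398 × 540.979091 = 424.883984

L=540.979 V=424.884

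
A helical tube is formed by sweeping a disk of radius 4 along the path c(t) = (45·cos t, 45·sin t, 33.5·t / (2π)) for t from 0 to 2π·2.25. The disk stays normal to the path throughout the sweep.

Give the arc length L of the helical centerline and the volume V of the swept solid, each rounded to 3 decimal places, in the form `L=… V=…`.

L=640.622 V=32201.186

2πR = 2π·45 = 282.743339
per-turn = √(282.743339² + 33.5²) = √(79943.7956 + 1122.25) = √81066.0456 = 284.720996
L = 2.25 × 284.720996 = 640.622241
V = π·4² × L = 50.265482 × 640.622241 = 32201.186034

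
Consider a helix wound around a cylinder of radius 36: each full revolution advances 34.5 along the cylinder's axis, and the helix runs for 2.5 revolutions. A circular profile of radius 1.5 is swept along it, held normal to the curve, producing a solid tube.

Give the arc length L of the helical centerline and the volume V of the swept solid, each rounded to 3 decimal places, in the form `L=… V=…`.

L=572.026 V=4043.417

2πR = 2π·36 = 226.194671
per-turn = √(226.194671² + 34.5²) = √(51164.0292 + 1190.25) = √52354.2792 = 228.810575
L = 2.5 × 228.810575 = 572.026437
V = π·1.5² × L = 7.068583 × 572.026437 = 4043.416620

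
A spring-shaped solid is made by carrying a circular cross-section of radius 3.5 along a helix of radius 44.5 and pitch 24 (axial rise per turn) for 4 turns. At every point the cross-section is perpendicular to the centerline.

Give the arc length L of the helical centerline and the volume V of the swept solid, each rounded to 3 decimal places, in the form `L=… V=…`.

L=1122.520 V=43199.616

2πR = 2π·44.5 = 279.601746
per-turn = √(279.601746² + 24²) = √(78177.1365 + 576) = √78753.1365 = 280.629892
L = 4 × 280.629892 = 1122.519569
V = π·3.5² × L = 38.484510 × 1122.519569 = 43199.615596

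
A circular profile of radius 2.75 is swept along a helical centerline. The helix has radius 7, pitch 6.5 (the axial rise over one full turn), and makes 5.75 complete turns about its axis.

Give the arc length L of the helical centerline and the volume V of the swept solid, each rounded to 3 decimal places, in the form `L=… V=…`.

L=255.645 V=6073.691

2πR = 2π·7 = 43.982297
per-turn = √(43.982297² + 6.5²) = √(1934.4425 + 42.25) = √1976.6925 = 44.460010
L = 5.75 × 44.460010 = 255.645056
V = π·2.75² × L = 23.758294 × 255.645056 = 6073.690508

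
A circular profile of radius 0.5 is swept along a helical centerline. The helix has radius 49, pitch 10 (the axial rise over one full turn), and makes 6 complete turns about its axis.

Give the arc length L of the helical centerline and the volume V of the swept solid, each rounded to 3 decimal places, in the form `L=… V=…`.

2πR = 2π·49 = 307.876080
per-turn = √(307.876080² + 10²) = √(94787.6807 + 100) = √94887.6807 = 308.038440
L = 6 × 308.038440 = 1848.230641
V = π·0.5² × L = 0.785398 × 1848.230641 = 1451.596951

L=1848.231 V=1451.597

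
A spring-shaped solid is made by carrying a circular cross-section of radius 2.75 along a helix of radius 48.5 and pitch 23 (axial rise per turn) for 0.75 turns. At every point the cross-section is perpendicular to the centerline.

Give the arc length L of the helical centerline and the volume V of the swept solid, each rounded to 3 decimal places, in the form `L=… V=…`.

2πR = 2π·48.5 = 304.734487
per-turn = √(304.734487² + 23²) = √(92863.1078 + 529) = √93392.1078 = 305.601224
L = 0.75 × 305.601224 = 229.200918
V = π·2.75² × L = 23.758294 × 229.200918 = 5445.422888

L=229.201 V=5445.423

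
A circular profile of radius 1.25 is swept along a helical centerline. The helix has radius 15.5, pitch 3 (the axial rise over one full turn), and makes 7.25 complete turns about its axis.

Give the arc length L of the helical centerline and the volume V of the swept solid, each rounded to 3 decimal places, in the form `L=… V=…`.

2πR = 2π·15.5 = 97.389372
per-turn = √(97.389372² + 3²) = √(9484.6898 + 9) = √9493.6898 = 97.435568
L = 7.25 × 97.435568 = 706.407865
V = π·1.25² × L = 4.908739 × 706.407865 = 3467.571498

L=706.408 V=3467.571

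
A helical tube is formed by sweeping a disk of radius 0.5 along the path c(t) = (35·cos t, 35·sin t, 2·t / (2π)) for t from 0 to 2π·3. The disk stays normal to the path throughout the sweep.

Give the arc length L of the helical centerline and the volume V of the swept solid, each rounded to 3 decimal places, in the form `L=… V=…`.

L=659.762 V=518.176

2πR = 2π·35 = 219.911486
per-turn = √(219.911486² + 2²) = √(48361.0616 + 4) = √48365.0616 = 219.920580
L = 3 × 219.920580 = 659.761740
V = π·0.5² × L = 0.785398 × 659.761740 = 518.175659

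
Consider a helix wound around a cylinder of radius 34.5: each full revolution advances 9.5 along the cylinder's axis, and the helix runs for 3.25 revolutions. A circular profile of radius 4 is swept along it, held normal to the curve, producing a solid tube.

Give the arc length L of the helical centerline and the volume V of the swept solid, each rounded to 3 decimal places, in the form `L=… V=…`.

2πR = 2π·34.5 = 216.769893
per-turn = √(216.769893² + 9.5²) = √(46989.1866 + 90.25) = √47079.4366 = 216.977963
L = 3.25 × 216.977963 = 705.178381
V = π·4² × L = 50.265482 × 705.178381 = 35446.131524

L=705.178 V=35446.132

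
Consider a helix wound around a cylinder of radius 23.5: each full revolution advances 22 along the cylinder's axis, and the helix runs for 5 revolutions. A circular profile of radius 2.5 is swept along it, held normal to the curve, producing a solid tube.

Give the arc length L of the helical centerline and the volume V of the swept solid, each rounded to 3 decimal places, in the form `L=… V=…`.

L=746.424 V=14656.002

2πR = 2π·23.5 = 147.654855
per-turn = √(147.654855² + 22²) = √(21801.9561 + 484) = √22285.9561 = 149.284815
L = 5 × 149.284815 = 746.424077
V = π·2.5² × L = 19.634954 × 746.424077 = 14656.002484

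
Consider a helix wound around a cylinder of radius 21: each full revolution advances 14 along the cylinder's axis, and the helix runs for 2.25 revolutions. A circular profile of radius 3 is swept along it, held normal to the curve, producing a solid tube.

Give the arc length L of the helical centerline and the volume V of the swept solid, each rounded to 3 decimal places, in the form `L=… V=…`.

2πR = 2π·21 = 131.946891
per-turn = √(131.946891² + 14²) = √(17409.9822 + 196) = √17605.9822 = 132.687536
L = 2.25 × 132.687536 = 298.546956
V = π·3² × L = 28.274334 × 298.546956 = 8441.216302

L=298.547 V=8441.216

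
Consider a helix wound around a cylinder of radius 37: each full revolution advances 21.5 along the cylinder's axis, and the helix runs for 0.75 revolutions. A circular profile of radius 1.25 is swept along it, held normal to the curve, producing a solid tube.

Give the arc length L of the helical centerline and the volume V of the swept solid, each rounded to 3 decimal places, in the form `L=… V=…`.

2πR = 2π·37 = 232.477856
per-turn = √(232.477856² + 21.5²) = √(54045.9537 + 462.25) = √54508.2037 = 233.469920
L = 0.75 × 233.469920 = 175.102440
V = π·1.25² × L = 4.908739 × 175.102440 = 859.532094

L=175.102 V=859.532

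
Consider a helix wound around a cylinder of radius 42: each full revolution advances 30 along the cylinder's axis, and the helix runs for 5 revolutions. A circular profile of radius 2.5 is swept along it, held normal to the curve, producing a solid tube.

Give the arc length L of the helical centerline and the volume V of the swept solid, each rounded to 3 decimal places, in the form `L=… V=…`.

2πR = 2π·42 = 263.893783
per-turn = √(263.893783² + 30²) = √(69639.9287 + 900) = √70539.9287 = 265.593540
L = 5 × 265.593540 = 1327.967702
V = π·2.5² × L = 19.634954 × 1327.967702 = 26074.584846

L=1327.968 V=26074.585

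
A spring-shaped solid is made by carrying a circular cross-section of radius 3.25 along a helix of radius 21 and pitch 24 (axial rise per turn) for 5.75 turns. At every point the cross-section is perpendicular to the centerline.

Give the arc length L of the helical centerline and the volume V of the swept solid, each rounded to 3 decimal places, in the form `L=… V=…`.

2πR = 2π·21 = 131.946891
per-turn = √(131.946891² + 24²) = √(17409.9822 + 576) = √17985.9822 = 134.111827
L = 5.75 × 134.111827 = 771.143006
V = π·3.25² × L = 33.183072 × 771.143006 = 25588.894193

L=771.143 V=25588.894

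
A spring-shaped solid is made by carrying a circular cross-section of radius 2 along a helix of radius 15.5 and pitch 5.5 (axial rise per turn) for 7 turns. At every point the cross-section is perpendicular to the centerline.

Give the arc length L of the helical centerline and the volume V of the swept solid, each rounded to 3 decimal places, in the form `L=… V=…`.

L=682.812 V=8580.467

2πR = 2π·15.5 = 97.389372
per-turn = √(97.389372² + 5.5²) = √(9484.6898 + 30.25) = √9514.9398 = 97.544553
L = 7 × 97.544553 = 682.811871
V = π·2² × L = 12.566371 × 682.811871 = 8580.467035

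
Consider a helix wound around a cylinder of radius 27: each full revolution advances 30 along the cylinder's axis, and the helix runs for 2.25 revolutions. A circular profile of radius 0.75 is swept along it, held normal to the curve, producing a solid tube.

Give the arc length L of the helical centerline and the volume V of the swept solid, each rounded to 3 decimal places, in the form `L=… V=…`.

L=387.626 V=684.991

2πR = 2π·27 = 169.646003
per-turn = √(169.646003² + 30²) = √(28779.7664 + 900) = √29679.7664 = 172.278166
L = 2.25 × 172.278166 = 387.625873
V = π·0.75² × L = 1.767146 × 387.625873 = 684.991460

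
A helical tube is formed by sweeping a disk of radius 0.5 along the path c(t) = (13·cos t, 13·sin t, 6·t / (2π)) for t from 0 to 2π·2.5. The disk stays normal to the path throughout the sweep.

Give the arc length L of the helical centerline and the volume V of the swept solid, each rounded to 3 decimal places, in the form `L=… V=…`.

L=204.754 V=160.813

2πR = 2π·13 = 81.681409
per-turn = √(81.681409² + 6²) = √(6671.8526 + 36) = √6707.8526 = 81.901481
L = 2.5 × 81.901481 = 204.753702
V = π·0.5² × L = 0.785398 × 204.753702 = 160.813182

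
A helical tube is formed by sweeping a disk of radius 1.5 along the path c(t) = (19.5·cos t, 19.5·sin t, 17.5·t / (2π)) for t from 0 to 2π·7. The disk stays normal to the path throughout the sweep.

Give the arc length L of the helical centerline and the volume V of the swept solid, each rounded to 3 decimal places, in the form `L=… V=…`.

L=866.359 V=6123.931

2πR = 2π·19.5 = 122.522113
per-turn = √(122.522113² + 17.5²) = √(15011.6683 + 306.25) = √15317.9183 = 123.765578
L = 7 × 123.765578 = 866.359046
V = π·1.5² × L = 7.068583 × 866.359046 = 6123.931231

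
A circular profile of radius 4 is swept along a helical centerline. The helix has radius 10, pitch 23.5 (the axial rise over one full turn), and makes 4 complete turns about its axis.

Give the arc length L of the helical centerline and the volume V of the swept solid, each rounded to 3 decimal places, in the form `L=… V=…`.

L=268.331 V=13487.782

2πR = 2π·10 = 62.831853
per-turn = √(62.831853² + 23.5²) = √(3947.8418 + 552.25) = √4500.0918 = 67.082723
L = 4 × 67.082723 = 268.330893
V = π·4² × L = 50.265482 × 268.330893 = 13487.781798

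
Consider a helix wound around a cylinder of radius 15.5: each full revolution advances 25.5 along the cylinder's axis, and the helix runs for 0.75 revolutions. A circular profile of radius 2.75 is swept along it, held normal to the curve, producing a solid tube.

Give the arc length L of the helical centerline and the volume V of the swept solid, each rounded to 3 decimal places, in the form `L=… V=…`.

L=75.504 V=1793.854

2πR = 2π·15.5 = 97.389372
per-turn = √(97.389372² + 25.5²) = √(9484.6898 + 650.25) = √10134.9398 = 100.672438
L = 0.75 × 100.672438 = 75.504329
V = π·2.75² × L = 23.758294 × 75.504329 = 1793.854073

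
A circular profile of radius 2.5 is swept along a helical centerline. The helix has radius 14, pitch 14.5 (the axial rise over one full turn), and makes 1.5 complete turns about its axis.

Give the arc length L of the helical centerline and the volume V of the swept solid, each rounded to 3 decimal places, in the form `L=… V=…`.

L=133.728 V=2625.733

2πR = 2π·14 = 87.964594
per-turn = √(87.964594² + 14.5²) = √(7737.7699 + 210.25) = √7948.0199 = 89.151668
L = 1.5 × 89.151668 = 133.727502
V = π·2.5² × L = 19.634954 × 133.727502 = 2625.733352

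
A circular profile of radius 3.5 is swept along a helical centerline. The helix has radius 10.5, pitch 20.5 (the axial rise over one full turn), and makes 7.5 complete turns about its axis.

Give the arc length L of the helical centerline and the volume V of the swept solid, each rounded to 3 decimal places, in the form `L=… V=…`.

2πR = 2π·10.5 = 65.973446
per-turn = √(65.973446² + 20.5²) = √(4352.4955 + 420.25) = √4772.7455 = 69.085060
L = 7.5 × 69.085060 = 518.137951
V = π·3.5² × L = 38.484510 × 518.137951 = 19940.285175

L=518.138 V=19940.285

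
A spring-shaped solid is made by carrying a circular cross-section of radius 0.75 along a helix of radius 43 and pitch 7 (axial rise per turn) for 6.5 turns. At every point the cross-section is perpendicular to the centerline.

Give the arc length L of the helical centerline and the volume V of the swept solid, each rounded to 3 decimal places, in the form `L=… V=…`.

L=1756.740 V=3104.415

2πR = 2π·43 = 270.176968
per-turn = √(270.176968² + 7²) = √(72995.5942 + 49) = √73044.5942 = 270.267634
L = 6.5 × 270.267634 = 1756.739623
V = π·0.75² × L = 1.767146 × 1756.739623 = 3104.415165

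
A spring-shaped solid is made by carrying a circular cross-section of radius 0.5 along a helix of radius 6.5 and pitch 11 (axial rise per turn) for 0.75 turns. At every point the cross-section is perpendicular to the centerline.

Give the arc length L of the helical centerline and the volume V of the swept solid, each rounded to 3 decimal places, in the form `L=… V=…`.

L=31.722 V=24.914

2πR = 2π·6.5 = 40.840704
per-turn = √(40.840704² + 11²) = √(1667.9631 + 121) = √1788.9631 = 42.296136
L = 0.75 × 42.296136 = 31.722102
V = π·0.5² × L = 0.785398 × 31.722102 = 24.914481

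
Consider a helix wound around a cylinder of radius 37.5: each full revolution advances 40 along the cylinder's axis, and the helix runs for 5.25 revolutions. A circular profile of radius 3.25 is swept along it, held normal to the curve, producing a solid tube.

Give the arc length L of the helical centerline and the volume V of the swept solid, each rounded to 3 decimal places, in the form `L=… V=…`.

L=1254.701 V=41634.829

2πR = 2π·37.5 = 235.619449
per-turn = √(235.619449² + 40²) = √(55516.5248 + 1600) = √57116.5248 = 238.990637
L = 5.25 × 238.990637 = 1254.700846
V = π·3.25² × L = 33.183072 × 1254.700846 = 41634.829026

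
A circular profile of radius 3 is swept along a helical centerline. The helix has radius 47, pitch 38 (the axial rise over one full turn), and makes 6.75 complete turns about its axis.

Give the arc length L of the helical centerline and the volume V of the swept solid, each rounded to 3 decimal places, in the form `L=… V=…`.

2πR = 2π·47 = 295.309709
per-turn = √(295.309709² + 38²) = √(87207.8245 + 1444) = √88651.8245 = 297.744562
L = 6.75 × 297.744562 = 2009.775797
V = π·3² × L = 28.274334 × 2009.775797 = 56825.071906

L=2009.776 V=56825.072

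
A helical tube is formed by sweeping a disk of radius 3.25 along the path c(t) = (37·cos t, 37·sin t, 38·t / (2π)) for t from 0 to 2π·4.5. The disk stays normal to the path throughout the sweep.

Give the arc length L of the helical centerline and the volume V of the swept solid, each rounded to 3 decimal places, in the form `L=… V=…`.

2πR = 2π·37 = 232.477856
per-turn = √(232.477856² + 38²) = √(54045.9537 + 1444) = √55489.9537 = 235.563057
L = 4.5 × 235.563057 = 1060.033755
V = π·3.25² × L = 33.183072 × 1060.033755 = 35175.176853

L=1060.034 V=35175.177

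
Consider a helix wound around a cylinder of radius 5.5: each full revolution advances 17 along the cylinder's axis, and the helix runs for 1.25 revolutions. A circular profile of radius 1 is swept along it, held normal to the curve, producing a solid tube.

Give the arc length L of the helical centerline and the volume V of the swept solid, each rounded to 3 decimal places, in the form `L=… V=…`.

L=48.141 V=151.239

2πR = 2π·5.5 = 34.557519
per-turn = √(34.557519² + 17²) = √(1194.2221 + 289) = √1483.2221 = 38.512623
L = 1.25 × 38.512623 = 48.140779
V = π·1² × L = 3.141593 × 48.140779 = 151.238717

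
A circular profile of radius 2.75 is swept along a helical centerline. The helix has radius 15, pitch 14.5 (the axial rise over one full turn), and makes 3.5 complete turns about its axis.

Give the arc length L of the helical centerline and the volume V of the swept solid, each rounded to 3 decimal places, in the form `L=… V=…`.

L=333.748 V=7929.291

2πR = 2π·15 = 94.247780
per-turn = √(94.247780² + 14.5²) = √(8882.6440 + 210.25) = √9092.8940 = 95.356667
L = 3.5 × 95.356667 = 333.748335
V = π·2.75² × L = 23.758294 × 333.748335 = 7929.291209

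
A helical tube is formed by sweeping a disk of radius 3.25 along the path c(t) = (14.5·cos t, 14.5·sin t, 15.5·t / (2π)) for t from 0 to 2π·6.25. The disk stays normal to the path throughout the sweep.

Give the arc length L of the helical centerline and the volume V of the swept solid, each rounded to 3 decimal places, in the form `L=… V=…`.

2πR = 2π·14.5 = 91.106187
per-turn = √(91.106187² + 15.5²) = √(8300.3373 + 240.25) = √8540.5873 = 92.415298
L = 6.25 × 92.415298 = 577.595612
V = π·3.25² × L = 33.183072 × 577.595612 = 19166.397026

L=577.596 V=19166.397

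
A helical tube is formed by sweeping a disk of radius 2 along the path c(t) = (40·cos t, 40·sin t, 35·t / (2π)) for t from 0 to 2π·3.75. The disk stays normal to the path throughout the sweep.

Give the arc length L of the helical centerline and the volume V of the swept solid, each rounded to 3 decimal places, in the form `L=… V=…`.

2πR = 2π·40 = 251.327412
per-turn = √(251.327412² + 35²) = √(63165.4682 + 1225) = √64390.4682 = 253.752770
L = 3.75 × 253.752770 = 951.572887
V = π·2² × L = 12.566371 × 951.572887 = 11957.817560

L=951.573 V=11957.818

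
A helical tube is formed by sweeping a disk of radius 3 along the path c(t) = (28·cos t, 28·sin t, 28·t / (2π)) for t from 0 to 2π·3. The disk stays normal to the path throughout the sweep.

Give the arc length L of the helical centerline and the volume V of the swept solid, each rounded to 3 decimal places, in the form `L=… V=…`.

2πR = 2π·28 = 175.929189
per-turn = √(175.929189² + 28²) = √(30951.0794 + 784) = √31735.0794 = 178.143424
L = 3 × 178.143424 = 534.430271
V = π·3² × L = 28.274334 × 534.430271 = 15110.659921

L=534.430 V=15110.660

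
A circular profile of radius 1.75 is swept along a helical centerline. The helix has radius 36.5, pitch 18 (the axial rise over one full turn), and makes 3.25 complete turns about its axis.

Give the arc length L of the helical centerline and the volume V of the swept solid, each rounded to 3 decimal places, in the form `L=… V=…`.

L=747.635 V=7193.093

2πR = 2π·36.5 = 229.336264
per-turn = √(229.336264² + 18²) = √(52595.1219 + 324) = √52919.1219 = 230.041565
L = 3.25 × 230.041565 = 747.635088
V = π·1.75² × L = 9.621128 × 747.635088 = 7193.092505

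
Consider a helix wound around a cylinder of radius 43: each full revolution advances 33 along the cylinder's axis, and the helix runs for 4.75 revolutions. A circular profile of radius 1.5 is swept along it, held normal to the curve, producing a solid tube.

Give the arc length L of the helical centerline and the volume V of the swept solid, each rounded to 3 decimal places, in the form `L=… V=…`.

2πR = 2π·43 = 270.176968
per-turn = √(270.176968² + 33²) = √(72995.5942 + 1089) = √74084.5942 = 272.184853
L = 4.75 × 272.184853 = 1292.878051
V = π·1.5² × L = 7.068583 × 1292.878051 = 9138.816423

L=1292.878 V=9138.816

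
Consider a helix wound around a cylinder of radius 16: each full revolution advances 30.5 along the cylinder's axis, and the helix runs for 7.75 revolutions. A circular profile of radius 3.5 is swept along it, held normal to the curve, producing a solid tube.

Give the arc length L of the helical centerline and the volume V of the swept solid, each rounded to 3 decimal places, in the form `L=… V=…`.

L=814.183 V=31333.418

2πR = 2π·16 = 100.530965
per-turn = √(100.530965² + 30.5²) = √(10106.4749 + 930.25) = √11036.7249 = 105.055818
L = 7.75 × 105.055818 = 814.182590
V = π·3.5² × L = 38.484510 × 814.182590 = 31333.418028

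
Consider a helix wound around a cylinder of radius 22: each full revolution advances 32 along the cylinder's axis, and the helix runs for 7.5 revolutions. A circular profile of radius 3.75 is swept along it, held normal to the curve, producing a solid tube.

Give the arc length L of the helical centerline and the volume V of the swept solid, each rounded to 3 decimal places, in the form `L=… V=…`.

2πR = 2π·22 = 138.230077
per-turn = √(138.230077² + 32²) = √(19107.5541 + 1024) = √20131.5541 = 141.885708
L = 7.5 × 141.885708 = 1064.142810
V = π·3.75² × L = 44.178647 × 1064.142810 = 47012.389215

L=1064.143 V=47012.389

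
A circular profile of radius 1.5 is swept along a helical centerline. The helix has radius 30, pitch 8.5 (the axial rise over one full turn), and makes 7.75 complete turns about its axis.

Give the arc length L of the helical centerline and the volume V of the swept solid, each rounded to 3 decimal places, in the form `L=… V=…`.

L=1462.325 V=10336.567

2πR = 2π·30 = 188.495559
per-turn = √(188.495559² + 8.5²) = √(35530.5758 + 72.25) = √35602.8258 = 188.687111
L = 7.75 × 188.687111 = 1462.325110
V = π·1.5² × L = 7.068583 × 1462.325110 = 10336.567101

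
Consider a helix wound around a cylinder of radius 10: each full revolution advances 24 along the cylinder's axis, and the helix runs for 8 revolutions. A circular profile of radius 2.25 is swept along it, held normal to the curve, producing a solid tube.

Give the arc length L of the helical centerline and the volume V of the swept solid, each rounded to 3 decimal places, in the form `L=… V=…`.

2πR = 2π·10 = 62.831853
per-turn = √(62.831853² + 24²) = √(3947.8418 + 576) = √4523.8418 = 67.259511
L = 8 × 67.259511 = 538.076084
V = π·2.25² × L = 15.904313 × 538.076084 = 8557.730362

L=538.076 V=8557.730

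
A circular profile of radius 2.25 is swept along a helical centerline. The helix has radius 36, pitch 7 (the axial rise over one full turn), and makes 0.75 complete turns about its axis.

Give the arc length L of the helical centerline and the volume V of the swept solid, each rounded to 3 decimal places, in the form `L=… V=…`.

2πR = 2π·36 = 226.194671
per-turn = √(226.194671² + 7²) = √(51164.0292 + 49) = √51213.0292 = 226.302959
L = 0.75 × 226.302959 = 169.727219
V = π·2.25² × L = 15.904313 × 169.727219 = 2699.394786

L=169.727 V=2699.395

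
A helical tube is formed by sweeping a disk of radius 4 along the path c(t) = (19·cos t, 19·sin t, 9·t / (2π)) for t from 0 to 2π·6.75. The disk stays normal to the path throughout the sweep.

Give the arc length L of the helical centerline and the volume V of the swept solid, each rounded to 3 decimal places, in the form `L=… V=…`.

2πR = 2π·19 = 119.380521
per-turn = √(119.380521² + 9²) = √(14251.7088 + 81) = √14332.7088 = 119.719291
L = 6.75 × 119.719291 = 808.105218
V = π·4² × L = 50.265482 × 808.105218 = 40619.798637

L=808.105 V=40619.799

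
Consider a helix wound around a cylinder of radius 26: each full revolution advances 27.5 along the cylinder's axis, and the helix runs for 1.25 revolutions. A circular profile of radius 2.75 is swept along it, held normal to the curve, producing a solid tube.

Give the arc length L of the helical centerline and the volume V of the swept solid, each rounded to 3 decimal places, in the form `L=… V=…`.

L=207.077 V=4919.787

2πR = 2π·26 = 163.362818
per-turn = √(163.362818² + 27.5²) = √(26687.4103 + 756.25) = √27443.6603 = 165.661282
L = 1.25 × 165.661282 = 207.076602
V = π·2.75² × L = 23.758294 × 207.076602 = 4919.786890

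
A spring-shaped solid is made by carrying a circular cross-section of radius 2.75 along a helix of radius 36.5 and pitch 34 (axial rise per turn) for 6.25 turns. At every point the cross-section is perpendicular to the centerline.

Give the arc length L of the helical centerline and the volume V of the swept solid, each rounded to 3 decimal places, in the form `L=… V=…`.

2πR = 2π·36.5 = 229.336264
per-turn = √(229.336264² + 34²) = √(52595.1219 + 1156) = √53751.1219 = 231.842882
L = 6.25 × 231.842882 = 1449.018011
V = π·2.75² × L = 23.758294 × 1449.018011 = 34426.196568

L=1449.018 V=34426.197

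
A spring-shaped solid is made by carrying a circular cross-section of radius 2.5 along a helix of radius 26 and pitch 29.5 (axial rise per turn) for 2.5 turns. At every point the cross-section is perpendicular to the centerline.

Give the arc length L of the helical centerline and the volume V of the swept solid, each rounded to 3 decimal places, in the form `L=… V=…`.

2πR = 2π·26 = 163.362818
per-turn = √(163.362818² + 29.5²) = √(26687.4103 + 870.25) = √27557.6603 = 166.005001
L = 2.5 × 166.005001 = 415.012502
V = π·2.5² × L = 19.634954 × 415.012502 = 8148.751423

L=415.013 V=8148.751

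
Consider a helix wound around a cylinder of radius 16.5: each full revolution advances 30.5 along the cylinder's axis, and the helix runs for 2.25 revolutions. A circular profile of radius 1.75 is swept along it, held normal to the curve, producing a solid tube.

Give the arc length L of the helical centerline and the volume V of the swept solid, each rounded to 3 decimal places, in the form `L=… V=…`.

L=243.148 V=2339.362

2πR = 2π·16.5 = 103.672558
per-turn = √(103.672558² + 30.5²) = √(10747.9992 + 930.25) = √11678.2492 = 108.065948
L = 2.25 × 108.065948 = 243.148384
V = π·1.75² × L = 9.621128 × 243.148384 = 2339.361602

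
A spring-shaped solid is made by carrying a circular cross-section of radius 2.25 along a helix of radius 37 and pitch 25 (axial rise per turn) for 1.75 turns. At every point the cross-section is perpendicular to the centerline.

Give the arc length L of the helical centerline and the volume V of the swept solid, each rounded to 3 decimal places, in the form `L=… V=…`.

L=409.182 V=6507.756

2πR = 2π·37 = 232.477856
per-turn = √(232.477856² + 25²) = √(54045.9537 + 625) = √54670.9537 = 233.818207
L = 1.75 × 233.818207 = 409.181861
V = π·2.25² × L = 15.904313 × 409.181861 = 6507.756320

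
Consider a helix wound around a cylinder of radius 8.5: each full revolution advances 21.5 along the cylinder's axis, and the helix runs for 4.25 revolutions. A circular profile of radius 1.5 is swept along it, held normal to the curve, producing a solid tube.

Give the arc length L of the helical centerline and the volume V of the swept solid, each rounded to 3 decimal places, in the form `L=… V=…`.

L=244.682 V=1729.556

2πR = 2π·8.5 = 53.407075
per-turn = √(53.407075² + 21.5²) = √(2852.3157 + 462.25) = √3314.5657 = 57.572265
L = 4.25 × 57.572265 = 244.682125
V = π·1.5² × L = 7.068583 × 244.682125 = 1729.556027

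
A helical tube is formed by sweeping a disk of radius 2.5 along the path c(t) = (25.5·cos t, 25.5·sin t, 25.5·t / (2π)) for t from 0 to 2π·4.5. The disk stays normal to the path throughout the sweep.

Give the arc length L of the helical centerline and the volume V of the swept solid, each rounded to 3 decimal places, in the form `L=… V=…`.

L=730.070 V=14334.889

2πR = 2π·25.5 = 160.221225
per-turn = √(160.221225² + 25.5²) = √(25670.8410 + 650.25) = √26321.0910 = 162.237761
L = 4.5 × 162.237761 = 730.069924
V = π·2.5² × L = 19.634954 × 730.069924 = 14334.889434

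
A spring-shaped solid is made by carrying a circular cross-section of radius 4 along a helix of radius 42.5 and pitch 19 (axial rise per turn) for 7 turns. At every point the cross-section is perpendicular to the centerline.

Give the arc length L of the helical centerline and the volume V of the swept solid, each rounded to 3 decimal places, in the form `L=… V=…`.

2πR = 2π·42.5 = 267.035376
per-turn = √(267.035376² + 19²) = √(71307.8918 + 361) = √71668.8918 = 267.710463
L = 7 × 267.710463 = 1873.973238
V = π·4² × L = 50.265482 × 1873.973238 = 94196.168939

L=1873.973 V=94196.169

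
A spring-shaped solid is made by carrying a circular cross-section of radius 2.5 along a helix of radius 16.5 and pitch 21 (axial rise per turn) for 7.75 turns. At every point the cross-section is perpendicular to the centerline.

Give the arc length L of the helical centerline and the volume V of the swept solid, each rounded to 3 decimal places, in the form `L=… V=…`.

2πR = 2π·16.5 = 103.672558
per-turn = √(103.672558² + 21²) = √(10747.9992 + 441) = √11188.9992 = 105.778066
L = 7.75 × 105.778066 = 819.780010
V = π·2.5² × L = 19.634954 × 819.780010 = 16096.342847

L=819.780 V=16096.343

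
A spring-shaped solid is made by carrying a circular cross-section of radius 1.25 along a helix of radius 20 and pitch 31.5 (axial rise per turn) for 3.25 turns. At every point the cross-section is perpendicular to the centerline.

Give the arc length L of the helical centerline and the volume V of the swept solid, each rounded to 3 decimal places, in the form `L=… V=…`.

L=421.043 V=2066.789

2πR = 2π·20 = 125.663706
per-turn = √(125.663706² + 31.5²) = √(15791.3670 + 992.25) = √16783.6170 = 129.551600
L = 3.25 × 129.551600 = 421.042700
V = π·1.25² × L = 4.908739 × 421.042700 = 2066.788519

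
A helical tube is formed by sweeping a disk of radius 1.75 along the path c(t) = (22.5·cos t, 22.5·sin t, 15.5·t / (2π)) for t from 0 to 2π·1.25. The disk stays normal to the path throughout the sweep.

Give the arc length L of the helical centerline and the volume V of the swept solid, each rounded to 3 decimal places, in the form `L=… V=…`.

2πR = 2π·22.5 = 141.371669
per-turn = √(141.371669² + 15.5²) = √(19985.9489 + 240.25) = √20226.1989 = 142.218842
L = 1.25 × 142.218842 = 177.773552
V = π·1.75² × L = 9.621128 × 177.773552 = 1710.382010

L=177.774 V=1710.382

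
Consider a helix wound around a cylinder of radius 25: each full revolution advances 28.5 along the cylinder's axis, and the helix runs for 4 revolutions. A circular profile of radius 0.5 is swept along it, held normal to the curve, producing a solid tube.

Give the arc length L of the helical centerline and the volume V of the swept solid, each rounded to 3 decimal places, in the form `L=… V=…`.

L=638.577 V=501.537

2πR = 2π·25 = 157.079633
per-turn = √(157.079633² + 28.5²) = √(24674.0110 + 812.25) = √25486.2610 = 159.644170
L = 4 × 159.644170 = 638.576680
V = π·0.5² × L = 0.785398 × 638.576680 = 501.536952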